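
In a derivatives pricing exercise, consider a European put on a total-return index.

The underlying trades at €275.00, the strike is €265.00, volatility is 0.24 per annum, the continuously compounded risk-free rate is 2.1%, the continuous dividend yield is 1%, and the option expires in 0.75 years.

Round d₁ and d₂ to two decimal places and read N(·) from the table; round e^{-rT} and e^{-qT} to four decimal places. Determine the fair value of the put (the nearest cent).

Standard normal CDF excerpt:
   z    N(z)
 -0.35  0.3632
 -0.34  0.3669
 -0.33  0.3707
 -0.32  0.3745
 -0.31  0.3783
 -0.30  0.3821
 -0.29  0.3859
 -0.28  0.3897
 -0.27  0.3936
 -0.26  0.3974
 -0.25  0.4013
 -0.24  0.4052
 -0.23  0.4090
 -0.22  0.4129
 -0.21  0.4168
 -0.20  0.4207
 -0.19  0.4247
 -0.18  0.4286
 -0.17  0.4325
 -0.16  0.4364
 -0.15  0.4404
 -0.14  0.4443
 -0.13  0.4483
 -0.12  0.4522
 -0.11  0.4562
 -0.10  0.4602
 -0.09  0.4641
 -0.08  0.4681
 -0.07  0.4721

€16.79

σ√T = 0.24 × 0.8660 = 0.2078
ln(S/K) + (r − q + σ²/2)T = ln(275/265) + (0.021 − 0.01 + 0.24²/2)·0.75 = 0.0370 + 0.0299 = 0.0669
d₁ = 0.0669 / 0.2078 = 0.3218 ≈ 0.32
d₂ = d₁ − σ√T = 0.3218 − 0.2078 = 0.1140 ≈ 0.11
e^(−qT) = e^(−0.01·0.75) = 0.9925;  e^(−rT) = e^(−0.021·0.75) = 0.9844
N(−d₂) = N(-0.11) = 0.4562;  N(−d₁) = N(-0.32) = 0.3745
P = 265·0.9844·0.4562 − 275·0.9925·0.3745 = 119.0071 − 102.2151 = 16.7920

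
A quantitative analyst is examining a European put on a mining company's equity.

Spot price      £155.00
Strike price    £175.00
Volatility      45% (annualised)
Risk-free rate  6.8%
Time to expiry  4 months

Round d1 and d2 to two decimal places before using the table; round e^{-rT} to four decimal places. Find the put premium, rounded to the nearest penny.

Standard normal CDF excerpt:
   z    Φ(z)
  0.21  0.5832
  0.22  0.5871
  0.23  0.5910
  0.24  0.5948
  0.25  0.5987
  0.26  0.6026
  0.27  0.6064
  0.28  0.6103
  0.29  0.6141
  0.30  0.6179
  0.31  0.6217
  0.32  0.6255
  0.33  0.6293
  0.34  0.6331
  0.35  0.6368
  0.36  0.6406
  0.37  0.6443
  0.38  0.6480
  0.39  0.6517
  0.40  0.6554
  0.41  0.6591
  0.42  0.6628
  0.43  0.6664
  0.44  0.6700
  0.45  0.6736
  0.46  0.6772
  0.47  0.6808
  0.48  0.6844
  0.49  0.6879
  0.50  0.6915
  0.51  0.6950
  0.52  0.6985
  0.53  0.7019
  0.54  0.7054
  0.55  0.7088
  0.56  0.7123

σ√T = 0.45 × 0.5774 = 0.2598
d₁ = [ln(155/175) + (0.068 + 0.45²/2)·0.3333] / 0.2598 = [-0.1214 + 0.0564] / 0.2598 = -0.2500 → -0.25
d₂ = d₁ − σ√T = -0.2500 − 0.2598 = -0.5098 → -0.51
exp(−rT) = exp(−0.068·0.3333) = 0.9776
N(−d₂) = N(0.51) = 0.6950;  N(−d₁) = N(0.25) = 0.5987
P = 175·0.9776·0.6950 − 155·0.5987 = 118.9006 − 92.7985 = 26.1021

£26.10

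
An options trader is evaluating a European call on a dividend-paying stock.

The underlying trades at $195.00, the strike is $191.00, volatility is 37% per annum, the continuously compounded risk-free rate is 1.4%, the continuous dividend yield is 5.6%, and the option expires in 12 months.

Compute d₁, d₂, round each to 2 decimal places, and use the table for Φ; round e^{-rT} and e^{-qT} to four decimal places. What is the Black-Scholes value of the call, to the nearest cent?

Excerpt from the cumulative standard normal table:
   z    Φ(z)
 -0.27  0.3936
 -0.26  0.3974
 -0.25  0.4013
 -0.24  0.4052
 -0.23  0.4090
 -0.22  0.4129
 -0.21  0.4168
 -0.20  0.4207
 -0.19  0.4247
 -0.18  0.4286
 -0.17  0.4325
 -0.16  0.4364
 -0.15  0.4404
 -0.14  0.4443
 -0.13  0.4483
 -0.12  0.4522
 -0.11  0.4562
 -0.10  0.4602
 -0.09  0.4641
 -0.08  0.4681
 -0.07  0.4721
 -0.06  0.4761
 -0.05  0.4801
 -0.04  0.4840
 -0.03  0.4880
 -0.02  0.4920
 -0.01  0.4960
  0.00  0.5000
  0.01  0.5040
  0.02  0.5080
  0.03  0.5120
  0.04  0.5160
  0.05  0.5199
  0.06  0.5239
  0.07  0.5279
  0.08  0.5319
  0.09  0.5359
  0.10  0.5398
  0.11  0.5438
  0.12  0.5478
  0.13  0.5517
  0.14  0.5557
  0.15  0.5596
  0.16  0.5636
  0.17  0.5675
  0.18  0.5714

σ√T = 0.37·√1 = 0.3700
d₁ = [ln(195/191) + (0.014 − 0.056 + 0.37²/2)·1] / 0.3700 = [0.0207 + 0.0264] / 0.3700 = 0.1275 → 0.13
d₂ = d₁ − σ√T = 0.1275 − 0.3700 = -0.2425 → -0.24
e^(−qT) = e^(−0.056·1) = 0.9455;  e^(−rT) = e^(−0.014·1) = 0.9861
N(d₁) = N(0.13) = 0.5517;  N(d₂) = N(-0.24) = 0.4052
C = 195·0.9455·0.5517 − 191·0.9861·0.4052 = 101.7183 − 76.3174 = 25.4009

$25.40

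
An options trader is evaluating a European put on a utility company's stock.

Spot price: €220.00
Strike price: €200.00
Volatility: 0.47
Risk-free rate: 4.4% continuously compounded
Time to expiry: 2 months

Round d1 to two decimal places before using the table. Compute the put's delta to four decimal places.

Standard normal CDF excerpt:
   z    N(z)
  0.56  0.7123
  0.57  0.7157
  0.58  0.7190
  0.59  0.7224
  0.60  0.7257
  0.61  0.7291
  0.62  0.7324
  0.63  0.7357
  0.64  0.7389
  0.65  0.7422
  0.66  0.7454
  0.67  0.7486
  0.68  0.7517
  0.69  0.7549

-0.2643

T = 0.1667;  σ√T = 0.1919
d₁ = [ln(220/200) + (0.044 + 0.47²/2)·0.1667] / 0.1919 = [0.0953 + 0.0257] / 0.1919 = 0.6309 ≈ 0.63
N(d₁) = N(0.63) = 0.7357
Δ_put = N(d₁) − 1 = 0.7357 − 1 = -0.2643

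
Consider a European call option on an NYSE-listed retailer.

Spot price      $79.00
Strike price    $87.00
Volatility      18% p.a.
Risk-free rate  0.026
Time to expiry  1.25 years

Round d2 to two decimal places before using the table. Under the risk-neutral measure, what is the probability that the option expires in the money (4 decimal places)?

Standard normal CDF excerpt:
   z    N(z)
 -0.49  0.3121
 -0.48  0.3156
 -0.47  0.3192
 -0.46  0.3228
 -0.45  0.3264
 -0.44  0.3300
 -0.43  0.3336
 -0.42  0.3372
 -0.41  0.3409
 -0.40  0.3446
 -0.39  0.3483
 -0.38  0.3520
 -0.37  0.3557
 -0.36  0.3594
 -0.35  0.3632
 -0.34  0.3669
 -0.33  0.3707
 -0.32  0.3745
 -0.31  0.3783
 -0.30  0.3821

0.3372

T = 1.25;  σ√T = 0.2012
d₁ = [ln(79/87) + (0.026 + ½·0.18²)·1.25] / (σ√T) = (-0.0965 + 0.0528) / 0.2012 = -0.2172 ≈ -0.22
d₂ = -0.2172 − 0.2012 = -0.4184 ≈ -0.42
Risk-neutral Pr[S_T > K] = N(d₂) = N(-0.42) = 0.3372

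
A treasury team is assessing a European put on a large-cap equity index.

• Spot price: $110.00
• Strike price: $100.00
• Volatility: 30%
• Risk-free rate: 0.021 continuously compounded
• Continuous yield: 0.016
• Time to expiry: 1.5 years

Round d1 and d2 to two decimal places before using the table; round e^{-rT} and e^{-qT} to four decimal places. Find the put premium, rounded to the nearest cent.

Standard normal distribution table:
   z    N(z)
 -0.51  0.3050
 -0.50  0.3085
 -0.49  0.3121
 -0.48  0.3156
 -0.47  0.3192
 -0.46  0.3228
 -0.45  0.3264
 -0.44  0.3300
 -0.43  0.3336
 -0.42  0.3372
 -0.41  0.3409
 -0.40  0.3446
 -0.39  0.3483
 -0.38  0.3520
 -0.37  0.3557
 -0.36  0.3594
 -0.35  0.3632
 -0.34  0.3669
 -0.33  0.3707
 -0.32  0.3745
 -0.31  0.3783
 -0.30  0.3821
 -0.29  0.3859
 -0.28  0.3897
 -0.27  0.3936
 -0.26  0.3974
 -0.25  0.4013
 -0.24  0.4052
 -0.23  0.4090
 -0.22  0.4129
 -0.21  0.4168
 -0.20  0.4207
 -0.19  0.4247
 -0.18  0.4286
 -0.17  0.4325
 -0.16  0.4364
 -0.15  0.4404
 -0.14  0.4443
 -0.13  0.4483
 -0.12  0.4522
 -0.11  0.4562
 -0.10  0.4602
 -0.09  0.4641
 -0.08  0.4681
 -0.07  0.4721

σ√T = 0.3·√1.5 = 0.3674
d₁ = [ln(110/100) + (0.021 − 0.016 + 0.3²/2)·1.5] / 0.3674 = [0.0953 + 0.0750] / 0.3674 = 0.4635 ≈ 0.46
d₂ = d₁ − σ√T = 0.4635 − 0.3674 = 0.0961 ≈ 0.10
exp(−qT) = exp(−0.016·1.5) = 0.9763;  exp(−rT) = exp(−0.021·1.5) = 0.9690
N(−d₂) = N(-0.10) = 0.4602;  N(−d₁) = N(-0.46) = 0.3228
P = 100·0.9690·0.4602 − 110·0.9763·0.3228 = 44.5934 − 34.6665 = 9.9269

$9.93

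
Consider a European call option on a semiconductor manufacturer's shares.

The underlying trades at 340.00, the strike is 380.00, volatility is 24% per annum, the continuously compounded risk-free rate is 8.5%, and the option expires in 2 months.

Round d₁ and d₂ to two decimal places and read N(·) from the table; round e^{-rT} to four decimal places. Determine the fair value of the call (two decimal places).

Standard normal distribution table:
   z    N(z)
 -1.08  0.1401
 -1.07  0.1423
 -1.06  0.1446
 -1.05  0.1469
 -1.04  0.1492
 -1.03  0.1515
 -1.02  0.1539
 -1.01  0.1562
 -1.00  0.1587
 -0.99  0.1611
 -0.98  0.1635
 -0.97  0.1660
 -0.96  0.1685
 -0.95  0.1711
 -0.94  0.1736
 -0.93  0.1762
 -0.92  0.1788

σ√T = 0.24·√0.1667 = 0.0980
ln(S/K) + (r + σ²/2)T = ln(340/380) + (0.085 + 0.24²/2)·0.1667 = -0.1112 + 0.0190 = -0.0923
d₁ = -0.0923 / 0.0980 = -0.9416 ⇒ -0.94
d₂ = d₁ − σ√T = -0.9416 − 0.0980 = -1.0396 ⇒ -1.04
e^(−rT) = e^(−0.085·0.1667) = 0.9859
C = 340·N(-0.94) − 380·0.9859·N(-1.04) = 340·0.1736 − 380·0.9859·0.1492 = 59.0240 − 55.8966 = 3.1274

3.13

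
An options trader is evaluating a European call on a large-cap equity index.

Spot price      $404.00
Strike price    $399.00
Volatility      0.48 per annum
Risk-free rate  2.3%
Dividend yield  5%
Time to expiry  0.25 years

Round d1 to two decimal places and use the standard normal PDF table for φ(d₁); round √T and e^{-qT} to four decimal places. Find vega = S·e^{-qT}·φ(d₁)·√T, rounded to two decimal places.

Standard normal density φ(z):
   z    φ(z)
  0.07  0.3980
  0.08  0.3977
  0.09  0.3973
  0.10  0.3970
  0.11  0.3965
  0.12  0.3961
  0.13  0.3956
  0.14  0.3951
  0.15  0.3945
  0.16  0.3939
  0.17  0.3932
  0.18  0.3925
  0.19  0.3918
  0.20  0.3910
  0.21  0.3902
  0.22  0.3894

78.82

σ√T = 0.48·√0.25 = 0.2400
d₁ = [ln(404/399) + (0.023 − 0.05 + 0.48²/2)·0.25] / 0.2400 = [0.0125 + 0.0221] / 0.2400 = 0.1438 which rounds to 0.14
√T = √0.25 = 0.5000
φ(d₁) = φ(0.14) = 0.3951
exp(−qT) = exp(−0.05·0.25) = 0.9876
vega = S·exp(−qT)·φ(d₁)·√T = 404·0.9876·0.3951·0.5000 = 78.8206
(Vega is the same for a European call and put with the same parameters.)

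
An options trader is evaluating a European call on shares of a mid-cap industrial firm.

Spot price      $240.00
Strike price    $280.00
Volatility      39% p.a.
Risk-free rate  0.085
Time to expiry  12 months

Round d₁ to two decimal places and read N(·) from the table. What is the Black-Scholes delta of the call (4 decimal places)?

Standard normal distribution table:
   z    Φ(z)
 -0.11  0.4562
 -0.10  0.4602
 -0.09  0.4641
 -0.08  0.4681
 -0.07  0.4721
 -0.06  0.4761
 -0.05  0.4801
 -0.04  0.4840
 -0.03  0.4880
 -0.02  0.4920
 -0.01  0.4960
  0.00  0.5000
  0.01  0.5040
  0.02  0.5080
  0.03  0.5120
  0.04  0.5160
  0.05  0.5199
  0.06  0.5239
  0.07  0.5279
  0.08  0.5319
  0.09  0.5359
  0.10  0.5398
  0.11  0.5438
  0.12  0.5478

0.5080

T = 1;  σ√T = 0.3900
d₁ = [ln(240/280) + (0.085 + 0.39²/2)·1] / 0.3900 = [-0.1542 + 0.1611] / 0.3900 = 0.0177 ≈ 0.02
N(d₁) = N(0.02) = 0.5080
Δ_call = N(d₁) = 0.5080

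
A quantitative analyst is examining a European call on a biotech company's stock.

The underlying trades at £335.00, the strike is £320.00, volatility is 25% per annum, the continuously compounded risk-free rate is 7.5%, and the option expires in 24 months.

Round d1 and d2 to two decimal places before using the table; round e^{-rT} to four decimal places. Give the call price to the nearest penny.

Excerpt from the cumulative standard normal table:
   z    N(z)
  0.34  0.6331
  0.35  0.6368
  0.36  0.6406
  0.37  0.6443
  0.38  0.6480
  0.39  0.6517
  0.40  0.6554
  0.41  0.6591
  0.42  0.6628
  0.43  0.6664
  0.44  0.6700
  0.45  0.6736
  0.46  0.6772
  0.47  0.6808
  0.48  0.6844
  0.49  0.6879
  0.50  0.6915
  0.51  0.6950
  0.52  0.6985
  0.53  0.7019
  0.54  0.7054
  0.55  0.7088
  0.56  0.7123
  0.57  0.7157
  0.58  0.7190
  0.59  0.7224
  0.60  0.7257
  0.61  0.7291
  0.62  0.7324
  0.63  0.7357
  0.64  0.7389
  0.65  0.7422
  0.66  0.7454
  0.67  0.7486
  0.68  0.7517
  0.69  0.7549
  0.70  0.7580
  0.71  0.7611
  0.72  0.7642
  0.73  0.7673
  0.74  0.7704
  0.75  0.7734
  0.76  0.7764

£78.57

σ√T = 0.25·√2 = 0.3536
d₁ = [ln(335/320) + (0.075 + 0.25²/2)·2] / 0.3536 = [0.0458 + 0.2125] / 0.3536 = 0.7306 which rounds to 0.73
d₂ = d₁ − σ√T = 0.7306 − 0.3536 = 0.3771 which rounds to 0.38
exp(−rT) = exp(−0.075·2) = 0.8607
C = 335·N(0.73) − 320·0.8607·N(0.38) = 335·0.7673 − 320·0.8607·0.6480 = 257.0455 − 178.4748 = 78.5707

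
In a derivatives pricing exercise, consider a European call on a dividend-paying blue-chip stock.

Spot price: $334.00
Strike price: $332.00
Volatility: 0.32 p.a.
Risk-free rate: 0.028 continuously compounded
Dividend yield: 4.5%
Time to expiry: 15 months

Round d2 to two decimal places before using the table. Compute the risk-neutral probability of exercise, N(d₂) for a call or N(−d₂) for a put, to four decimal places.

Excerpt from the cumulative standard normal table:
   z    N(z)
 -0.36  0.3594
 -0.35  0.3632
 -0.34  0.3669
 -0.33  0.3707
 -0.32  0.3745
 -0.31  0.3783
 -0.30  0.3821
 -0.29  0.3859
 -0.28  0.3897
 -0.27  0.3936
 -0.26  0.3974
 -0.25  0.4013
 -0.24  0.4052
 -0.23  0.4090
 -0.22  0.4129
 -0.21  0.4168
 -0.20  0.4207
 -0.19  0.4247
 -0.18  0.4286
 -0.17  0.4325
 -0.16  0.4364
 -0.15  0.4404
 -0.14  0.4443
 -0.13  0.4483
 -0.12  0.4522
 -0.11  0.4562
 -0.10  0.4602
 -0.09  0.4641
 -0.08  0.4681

σ√T = 0.32 × 1.1180 = 0.3578
d₁ = [ln(334/332) + (0.028 − 0.045 + 0.32²/2)·1.25] / 0.3578 = [0.0060 + 0.0428] / 0.3578 = 0.1363 → 0.14
d₂ = d₁ − σ√T = 0.1363 − 0.3578 = -0.2215 → -0.22
Risk-neutral Pr[S_T > K] = N(d₂) = N(-0.22) = 0.4129

0.4129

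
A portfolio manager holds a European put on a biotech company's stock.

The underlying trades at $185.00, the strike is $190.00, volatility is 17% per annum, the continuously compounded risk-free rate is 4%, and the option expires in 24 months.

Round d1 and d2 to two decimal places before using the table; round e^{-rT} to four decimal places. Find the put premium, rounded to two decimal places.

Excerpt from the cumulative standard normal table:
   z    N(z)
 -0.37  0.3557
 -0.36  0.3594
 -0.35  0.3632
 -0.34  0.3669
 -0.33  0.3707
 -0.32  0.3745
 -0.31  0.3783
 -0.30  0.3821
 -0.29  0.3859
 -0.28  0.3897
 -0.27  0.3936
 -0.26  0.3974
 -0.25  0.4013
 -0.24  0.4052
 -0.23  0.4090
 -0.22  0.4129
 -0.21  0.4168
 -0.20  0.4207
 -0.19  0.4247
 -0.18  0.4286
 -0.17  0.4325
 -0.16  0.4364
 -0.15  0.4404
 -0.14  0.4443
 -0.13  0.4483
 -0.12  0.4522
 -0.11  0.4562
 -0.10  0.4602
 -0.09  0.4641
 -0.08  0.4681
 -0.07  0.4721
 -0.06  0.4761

$12.84

σ√T = 0.17·√2 = 0.2404
d₁ = [ln(185/190) + (0.04 + 0.17²/2)·2] / 0.2404 = [-0.0267 + 0.1089] / 0.2404 = 0.3420 which rounds to 0.34
d₂ = d₁ − σ√T = 0.3420 − 0.2404 = 0.1016 which rounds to 0.10
exp(−rT) = exp(−0.04·2) = 0.9231
N(−d₂) = N(-0.10) = 0.4602;  N(−d₁) = N(-0.34) = 0.3669
P = 190·0.9231·0.4602 − 185·0.3669 = 80.7140 − 67.8765 = 12.8375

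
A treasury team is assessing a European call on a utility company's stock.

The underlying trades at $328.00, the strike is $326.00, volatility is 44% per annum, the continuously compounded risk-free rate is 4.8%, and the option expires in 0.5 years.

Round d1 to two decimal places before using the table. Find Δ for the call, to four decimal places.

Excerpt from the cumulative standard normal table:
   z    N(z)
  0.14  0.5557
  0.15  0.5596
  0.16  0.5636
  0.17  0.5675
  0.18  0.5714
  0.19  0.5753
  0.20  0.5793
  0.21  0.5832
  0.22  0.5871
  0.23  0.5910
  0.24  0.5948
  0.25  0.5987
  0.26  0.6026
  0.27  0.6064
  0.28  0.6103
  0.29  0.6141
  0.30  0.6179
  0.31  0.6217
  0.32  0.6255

0.5987

T = 0.5;  σ√T = 0.3111
d₁ = [ln(328/326) + (0.048 + 0.44²/2)·0.5] / 0.3111 = [0.0061 + 0.0724] / 0.3111 = 0.2524 ≈ 0.25
N(d₁) = N(0.25) = 0.5987
Δ_call = N(d₁) = 0.5987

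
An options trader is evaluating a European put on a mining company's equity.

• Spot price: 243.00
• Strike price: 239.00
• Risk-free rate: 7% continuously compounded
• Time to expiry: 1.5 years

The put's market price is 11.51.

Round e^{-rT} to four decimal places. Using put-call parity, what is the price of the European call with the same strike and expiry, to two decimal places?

e^(−rT) = e^(−0.07·1.5) = 0.9003
Put-call parity: C − P = S − K·e^(−rT) = 243 − 239·0.9003 = 243 − 215.1717 = 27.8283
C = P + (C − P) = 11.51 + (27.8283) = 39.3383

39.34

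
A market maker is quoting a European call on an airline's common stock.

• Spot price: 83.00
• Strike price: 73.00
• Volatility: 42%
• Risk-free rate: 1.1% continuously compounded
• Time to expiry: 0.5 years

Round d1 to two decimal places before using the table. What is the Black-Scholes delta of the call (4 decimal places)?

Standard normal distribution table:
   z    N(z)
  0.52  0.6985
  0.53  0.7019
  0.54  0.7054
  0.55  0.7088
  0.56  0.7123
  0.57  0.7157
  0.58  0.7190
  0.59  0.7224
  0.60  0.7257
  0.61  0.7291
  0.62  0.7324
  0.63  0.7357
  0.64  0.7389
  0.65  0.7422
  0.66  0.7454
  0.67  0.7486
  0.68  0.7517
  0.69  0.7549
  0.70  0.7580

0.7257

T = 0.5;  σ√T = 0.2970
d₁ = [ln(83/73) + (0.011 + 0.42²/2)·0.5] / 0.2970 = [0.1284 + 0.0496] / 0.2970 = 0.5993 → 0.60
N(d₁) = N(0.60) = 0.7257
Δ_call = N(d₁) = 0.7257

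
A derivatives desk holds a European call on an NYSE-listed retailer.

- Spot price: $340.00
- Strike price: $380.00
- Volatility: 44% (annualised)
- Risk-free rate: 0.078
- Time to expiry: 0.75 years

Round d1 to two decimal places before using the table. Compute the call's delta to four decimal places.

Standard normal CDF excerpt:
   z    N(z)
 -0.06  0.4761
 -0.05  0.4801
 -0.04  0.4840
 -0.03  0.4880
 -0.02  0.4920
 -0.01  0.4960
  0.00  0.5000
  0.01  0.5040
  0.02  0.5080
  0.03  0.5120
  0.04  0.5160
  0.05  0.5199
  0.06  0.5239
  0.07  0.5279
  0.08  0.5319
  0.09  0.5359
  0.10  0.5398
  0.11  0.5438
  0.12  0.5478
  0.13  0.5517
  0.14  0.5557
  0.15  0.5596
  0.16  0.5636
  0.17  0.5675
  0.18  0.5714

0.5199

σ√T = 0.44 × 0.8660 = 0.3811
d₁ = [ln(340/380) + (0.078 + 0.44²/2)·0.75] / 0.3811 = [-0.1112 + 0.1311] / 0.3811 = 0.0522 ⇒ 0.05
N(d₁) = N(0.05) = 0.5199
Δ_call = N(d₁) = 0.5199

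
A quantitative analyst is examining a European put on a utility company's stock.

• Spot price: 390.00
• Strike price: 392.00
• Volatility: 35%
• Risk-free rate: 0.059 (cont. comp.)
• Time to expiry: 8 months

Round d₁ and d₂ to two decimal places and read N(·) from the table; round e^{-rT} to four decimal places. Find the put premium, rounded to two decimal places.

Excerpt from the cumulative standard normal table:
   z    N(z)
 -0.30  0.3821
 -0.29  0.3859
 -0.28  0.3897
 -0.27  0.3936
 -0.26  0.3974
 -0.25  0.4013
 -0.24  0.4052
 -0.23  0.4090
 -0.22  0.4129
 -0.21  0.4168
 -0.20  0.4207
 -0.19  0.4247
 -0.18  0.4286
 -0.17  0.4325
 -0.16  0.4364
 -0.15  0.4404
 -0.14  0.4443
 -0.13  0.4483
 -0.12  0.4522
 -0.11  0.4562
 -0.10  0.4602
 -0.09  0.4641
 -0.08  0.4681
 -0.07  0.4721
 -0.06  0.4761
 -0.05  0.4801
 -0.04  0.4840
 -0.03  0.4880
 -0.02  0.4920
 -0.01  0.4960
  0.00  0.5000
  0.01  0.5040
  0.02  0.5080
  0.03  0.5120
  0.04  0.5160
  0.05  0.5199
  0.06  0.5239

36.46

T = 0.6667;  σ√T = 0.2858
d₁ = [ln(390/392) + (0.059 + 0.35²/2)·0.6667] / 0.2858 = [-0.0051 + 0.0802] / 0.2858 = 0.2626 ≈ 0.26
d₂ = d₁ − σ√T = 0.2626 − 0.2858 = -0.0231 ≈ -0.02
exp(−rT) = exp(−0.059·0.6667) = 0.9614
P = 392·0.9614·N(0.02) − 390·N(-0.26) = 392·0.9614·0.5080 − 390·0.3974 = 191.4494 − 154.9860 = 36.4634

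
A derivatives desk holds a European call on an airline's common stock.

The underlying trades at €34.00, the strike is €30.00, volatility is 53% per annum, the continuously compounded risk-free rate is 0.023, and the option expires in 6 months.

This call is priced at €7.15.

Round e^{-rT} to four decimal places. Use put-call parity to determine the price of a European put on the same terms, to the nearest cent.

exp(−rT) = exp(−0.023·0.5) = 0.9886
Put-call parity: C − P = S − K·e^(−rT) = 34 − 30·0.9886 = 34 − 29.6580 = 4.3420
P = C − (C − P) = 7.15 − (4.3420) = 2.8080

€2.81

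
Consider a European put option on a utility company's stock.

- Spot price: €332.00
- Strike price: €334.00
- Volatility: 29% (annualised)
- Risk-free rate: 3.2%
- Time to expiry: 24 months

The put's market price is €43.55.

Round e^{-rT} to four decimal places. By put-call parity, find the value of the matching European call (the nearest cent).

exp(−rT) = exp(−0.032·2) = 0.9380
Put-call parity: C − P = S − K·e^(−rT) = 332 − 334·0.9380 = 332 − 313.2920 = 18.7080
C = P + (C − P) = 43.55 + (18.7080) = 62.2580

€62.26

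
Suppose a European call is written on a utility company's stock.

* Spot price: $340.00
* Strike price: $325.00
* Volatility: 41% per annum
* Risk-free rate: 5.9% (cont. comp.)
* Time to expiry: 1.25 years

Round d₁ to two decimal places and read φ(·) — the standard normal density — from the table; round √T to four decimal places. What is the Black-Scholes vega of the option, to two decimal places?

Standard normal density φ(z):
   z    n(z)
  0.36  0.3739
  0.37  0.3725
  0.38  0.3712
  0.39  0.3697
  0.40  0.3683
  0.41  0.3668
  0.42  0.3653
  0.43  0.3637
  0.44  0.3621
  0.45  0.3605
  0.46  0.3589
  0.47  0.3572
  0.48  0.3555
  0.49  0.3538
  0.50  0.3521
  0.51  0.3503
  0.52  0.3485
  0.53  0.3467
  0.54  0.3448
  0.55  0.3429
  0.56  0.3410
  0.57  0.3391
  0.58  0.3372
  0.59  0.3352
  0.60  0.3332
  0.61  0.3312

134.49

σ√T = 0.41 × 1.1180 = 0.4584
ln(S/K) + (r + σ²/2)T = ln(340/325) + (0.059 + 0.41²/2)·1.25 = 0.0451 + 0.1788 = 0.2239
d₁ = 0.2239 / 0.4584 = 0.4885 which rounds to 0.49
√T = √1.25 = 1.1180
φ(d₁) = φ(0.49) = 0.3538
vega = S·φ(d₁)·√T = 340·0.3538·1.1180 = 134.4865
(The put has the same vega.)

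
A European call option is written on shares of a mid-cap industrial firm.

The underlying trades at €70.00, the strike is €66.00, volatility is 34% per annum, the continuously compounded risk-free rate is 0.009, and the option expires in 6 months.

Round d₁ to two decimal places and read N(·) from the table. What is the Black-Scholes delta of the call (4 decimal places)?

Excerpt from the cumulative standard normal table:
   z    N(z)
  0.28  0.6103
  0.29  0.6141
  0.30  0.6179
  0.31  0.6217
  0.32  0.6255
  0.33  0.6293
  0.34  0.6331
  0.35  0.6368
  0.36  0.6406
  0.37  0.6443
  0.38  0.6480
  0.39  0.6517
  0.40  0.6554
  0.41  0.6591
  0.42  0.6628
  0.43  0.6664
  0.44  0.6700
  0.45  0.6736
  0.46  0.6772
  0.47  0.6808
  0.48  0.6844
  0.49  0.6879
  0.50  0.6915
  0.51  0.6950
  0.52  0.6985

0.6480

σ√T = 0.34 × 0.7071 = 0.2404
d₁ = [ln(70/66) + (0.009 + ½·0.34²)·0.5] / (σ√T) = (0.0588 + 0.0334) / 0.2404 = 0.3837 ⇒ 0.38
N(d₁) = N(0.38) = 0.6480
Δ_call = N(d₁) = 0.6480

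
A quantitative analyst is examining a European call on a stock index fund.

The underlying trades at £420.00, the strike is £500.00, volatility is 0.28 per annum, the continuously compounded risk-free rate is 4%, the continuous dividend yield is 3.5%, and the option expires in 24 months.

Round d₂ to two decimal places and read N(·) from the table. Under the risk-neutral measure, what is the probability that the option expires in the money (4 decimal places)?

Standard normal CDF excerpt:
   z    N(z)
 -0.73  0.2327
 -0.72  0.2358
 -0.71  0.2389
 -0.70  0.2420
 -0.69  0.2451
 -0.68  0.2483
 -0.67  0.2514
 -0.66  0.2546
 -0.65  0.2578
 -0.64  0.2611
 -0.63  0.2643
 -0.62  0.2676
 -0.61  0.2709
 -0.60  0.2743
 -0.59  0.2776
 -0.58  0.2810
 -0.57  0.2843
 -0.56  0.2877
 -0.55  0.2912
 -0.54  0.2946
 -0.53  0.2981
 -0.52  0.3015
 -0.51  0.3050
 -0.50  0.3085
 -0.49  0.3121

0.2709

T = 2;  σ√T = 0.3960
d₁ = [ln(420/500) + (0.04 − 0.035 + 0.28²/2)·2] / 0.3960 = [-0.1744 + 0.0884] / 0.3960 = -0.2171 which rounds to -0.22
d₂ = d₁ − σ√T = -0.2171 − 0.3960 = -0.6130 which rounds to -0.61
Pr(exercise) under Q = N(d₂) = 0.2709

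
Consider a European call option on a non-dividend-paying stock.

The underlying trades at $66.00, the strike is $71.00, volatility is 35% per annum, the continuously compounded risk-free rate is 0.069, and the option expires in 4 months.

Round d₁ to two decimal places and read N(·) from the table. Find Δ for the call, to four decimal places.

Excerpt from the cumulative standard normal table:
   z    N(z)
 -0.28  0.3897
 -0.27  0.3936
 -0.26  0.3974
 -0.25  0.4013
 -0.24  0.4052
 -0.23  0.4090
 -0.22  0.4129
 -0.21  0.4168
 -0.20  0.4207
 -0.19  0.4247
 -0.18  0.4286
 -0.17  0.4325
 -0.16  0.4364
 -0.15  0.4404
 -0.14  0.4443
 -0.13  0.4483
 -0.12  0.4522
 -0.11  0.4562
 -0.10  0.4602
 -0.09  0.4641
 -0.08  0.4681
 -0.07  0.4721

0.4404

σ√T = 0.35·√0.3333 = 0.2021
ln(S/K) + (r + σ²/2)T = ln(66/71) + (0.069 + 0.35²/2)·0.3333 = -0.0730 + 0.0434 = -0.0296
d₁ = -0.0296 / 0.2021 = -0.1465 ≈ -0.15
N(d₁) = N(-0.15) = 0.4404
Δ_call = N(d₁) = 0.4404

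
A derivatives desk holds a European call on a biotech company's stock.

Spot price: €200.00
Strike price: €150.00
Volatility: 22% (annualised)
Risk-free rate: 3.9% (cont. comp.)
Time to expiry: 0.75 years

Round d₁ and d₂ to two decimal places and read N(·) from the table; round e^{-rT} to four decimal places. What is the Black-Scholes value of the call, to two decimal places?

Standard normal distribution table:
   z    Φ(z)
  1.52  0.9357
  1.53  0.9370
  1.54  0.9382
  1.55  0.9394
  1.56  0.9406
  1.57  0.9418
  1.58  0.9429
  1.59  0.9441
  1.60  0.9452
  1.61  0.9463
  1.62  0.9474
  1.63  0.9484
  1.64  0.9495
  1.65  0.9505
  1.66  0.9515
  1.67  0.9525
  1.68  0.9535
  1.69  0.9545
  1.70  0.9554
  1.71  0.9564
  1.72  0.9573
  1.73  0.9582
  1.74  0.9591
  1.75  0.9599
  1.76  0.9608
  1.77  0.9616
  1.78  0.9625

T = 0.75;  σ√T = 0.1905
d₁ = [ln(200/150) + (0.039 + 0.22²/2)·0.75] / 0.1905 = [0.2877 + 0.0474] / 0.1905 = 1.7587 ⇒ 1.76
d₂ = d₁ − σ√T = 1.7587 − 0.1905 = 1.5682 ⇒ 1.57
e^(−rT) = e^(−0.039·0.75) = 0.9712
N(d₁) = N(1.76) = 0.9608;  N(d₂) = N(1.57) = 0.9418
C = 200·0.9608 − 150·0.9712·0.9418 = 192.1600 − 137.2014 = 54.9586

€54.96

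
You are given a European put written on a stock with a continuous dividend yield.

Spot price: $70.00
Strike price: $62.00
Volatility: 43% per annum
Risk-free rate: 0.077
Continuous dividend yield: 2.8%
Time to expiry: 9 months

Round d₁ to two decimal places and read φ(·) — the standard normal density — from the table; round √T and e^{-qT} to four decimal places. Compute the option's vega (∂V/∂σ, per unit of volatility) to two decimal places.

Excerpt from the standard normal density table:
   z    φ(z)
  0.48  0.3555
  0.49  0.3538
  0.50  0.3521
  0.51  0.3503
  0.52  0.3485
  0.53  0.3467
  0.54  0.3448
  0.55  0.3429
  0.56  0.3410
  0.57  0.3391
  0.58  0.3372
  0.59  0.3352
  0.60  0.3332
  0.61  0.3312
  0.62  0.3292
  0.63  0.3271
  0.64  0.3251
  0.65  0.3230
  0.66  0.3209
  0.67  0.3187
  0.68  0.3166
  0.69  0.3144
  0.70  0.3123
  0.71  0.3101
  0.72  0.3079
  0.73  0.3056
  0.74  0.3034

T = 0.75;  σ√T = 0.3724
ln(S/K) + (r − q + σ²/2)T = ln(70/62) + (0.077 − 0.028 + 0.43²/2)·0.75 = 0.1214 + 0.1061 = 0.2274
d₁ = 0.2274 / 0.3724 = 0.6108 which rounds to 0.61
√T = √0.75 = 0.8660
φ(d₁) = φ(0.61) = 0.3312
exp(−qT) = exp(−0.028·0.75) = 0.9792
vega = S·exp(−qT)·φ(d₁)·√T = 70·0.9792·0.3312·0.8660 = 19.6597

19.66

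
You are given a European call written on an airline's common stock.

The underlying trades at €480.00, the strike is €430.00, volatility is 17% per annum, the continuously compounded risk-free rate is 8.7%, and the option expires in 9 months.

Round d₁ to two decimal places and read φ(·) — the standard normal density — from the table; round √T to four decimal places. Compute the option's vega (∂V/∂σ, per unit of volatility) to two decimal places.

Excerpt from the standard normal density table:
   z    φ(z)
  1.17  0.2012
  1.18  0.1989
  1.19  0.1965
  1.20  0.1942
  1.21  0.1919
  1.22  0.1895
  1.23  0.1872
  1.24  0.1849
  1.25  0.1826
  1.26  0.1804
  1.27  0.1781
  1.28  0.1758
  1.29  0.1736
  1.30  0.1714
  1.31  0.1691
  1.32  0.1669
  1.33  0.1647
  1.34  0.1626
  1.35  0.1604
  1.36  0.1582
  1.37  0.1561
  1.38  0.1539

T = 0.75;  σ√T = 0.1472
ln(S/K) + (r + σ²/2)T = ln(480/430) + (0.087 + 0.17²/2)·0.75 = 0.1100 + 0.0761 = 0.1861
d₁ = 0.1861 / 0.1472 = 1.2640 → 1.26
√T = √0.75 = 0.8660
φ(d₁) = φ(1.26) = 0.1804
vega = S·φ(d₁)·√T = 480·0.1804·0.8660 = 74.9887

74.99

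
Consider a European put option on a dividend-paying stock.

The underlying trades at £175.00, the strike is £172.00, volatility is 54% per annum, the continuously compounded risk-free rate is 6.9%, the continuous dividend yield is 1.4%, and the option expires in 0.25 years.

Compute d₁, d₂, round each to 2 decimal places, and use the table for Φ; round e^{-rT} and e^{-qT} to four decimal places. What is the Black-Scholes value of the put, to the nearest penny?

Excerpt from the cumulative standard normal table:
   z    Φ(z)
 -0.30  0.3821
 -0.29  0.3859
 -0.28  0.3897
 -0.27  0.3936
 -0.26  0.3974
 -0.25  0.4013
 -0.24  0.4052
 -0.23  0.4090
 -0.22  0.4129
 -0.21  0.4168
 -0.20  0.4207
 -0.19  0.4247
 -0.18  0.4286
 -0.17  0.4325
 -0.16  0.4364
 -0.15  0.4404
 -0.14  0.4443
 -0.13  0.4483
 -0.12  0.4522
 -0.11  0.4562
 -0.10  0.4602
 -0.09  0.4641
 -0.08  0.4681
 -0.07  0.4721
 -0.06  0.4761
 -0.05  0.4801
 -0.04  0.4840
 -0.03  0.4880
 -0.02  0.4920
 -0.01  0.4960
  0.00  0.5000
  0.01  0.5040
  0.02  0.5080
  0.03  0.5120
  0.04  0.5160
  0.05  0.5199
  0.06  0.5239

T = 0.25;  σ√T = 0.2700
d₁ = [ln(175/172) + (0.069 − 0.014 + ½·0.54²)·0.25] / (σ√T) = (0.0173 + 0.0502) / 0.2700 = 0.2500 ≈ 0.25
d₂ = 0.2500 − 0.2700 = -0.0200 ≈ -0.02
exp(−qT) = exp(−0.014·0.25) = 0.9965;  exp(−rT) = exp(−0.069·0.25) = 0.9829
N(−d₂) = N(0.02) = 0.5080;  N(−d₁) = N(-0.25) = 0.4013
P = 172·0.9829·0.5080 − 175·0.9965·0.4013 = 85.8819 − 69.9817 = 15.9002

£15.90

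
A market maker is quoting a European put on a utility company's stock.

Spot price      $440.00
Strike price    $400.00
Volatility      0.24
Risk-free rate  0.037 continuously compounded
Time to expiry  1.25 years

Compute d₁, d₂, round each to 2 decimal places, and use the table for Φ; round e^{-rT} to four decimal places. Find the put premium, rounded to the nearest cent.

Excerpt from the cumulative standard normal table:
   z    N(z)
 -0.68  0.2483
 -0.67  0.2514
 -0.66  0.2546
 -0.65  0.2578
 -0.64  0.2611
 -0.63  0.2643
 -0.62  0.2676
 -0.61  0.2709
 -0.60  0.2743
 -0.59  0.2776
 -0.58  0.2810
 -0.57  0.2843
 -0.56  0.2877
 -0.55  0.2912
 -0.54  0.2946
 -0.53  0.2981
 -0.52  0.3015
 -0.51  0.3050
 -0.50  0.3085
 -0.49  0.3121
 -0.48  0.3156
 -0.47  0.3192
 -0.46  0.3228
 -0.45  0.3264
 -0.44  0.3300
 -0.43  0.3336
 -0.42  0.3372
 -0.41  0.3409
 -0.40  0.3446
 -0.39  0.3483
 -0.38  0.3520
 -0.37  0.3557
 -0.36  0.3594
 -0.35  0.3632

σ√T = 0.24 × 1.1180 = 0.2683
ln(S/K) + (r + σ²/2)T = ln(440/400) + (0.037 + 0.24²/2)·1.25 = 0.0953 + 0.0822 = 0.1776
d₁ = 0.1776 / 0.2683 = 0.6617 ≈ 0.66
d₂ = d₁ − σ√T = 0.6617 − 0.2683 = 0.3934 ≈ 0.39
e^(−rT) = e^(−0.037·1.25) = 0.9548
P = 400·0.9548·N(-0.39) − 440·N(-0.66) = 400·0.9548·0.3483 − 440·0.2546 = 133.0227 − 112.0240 = 20.9987

$21.00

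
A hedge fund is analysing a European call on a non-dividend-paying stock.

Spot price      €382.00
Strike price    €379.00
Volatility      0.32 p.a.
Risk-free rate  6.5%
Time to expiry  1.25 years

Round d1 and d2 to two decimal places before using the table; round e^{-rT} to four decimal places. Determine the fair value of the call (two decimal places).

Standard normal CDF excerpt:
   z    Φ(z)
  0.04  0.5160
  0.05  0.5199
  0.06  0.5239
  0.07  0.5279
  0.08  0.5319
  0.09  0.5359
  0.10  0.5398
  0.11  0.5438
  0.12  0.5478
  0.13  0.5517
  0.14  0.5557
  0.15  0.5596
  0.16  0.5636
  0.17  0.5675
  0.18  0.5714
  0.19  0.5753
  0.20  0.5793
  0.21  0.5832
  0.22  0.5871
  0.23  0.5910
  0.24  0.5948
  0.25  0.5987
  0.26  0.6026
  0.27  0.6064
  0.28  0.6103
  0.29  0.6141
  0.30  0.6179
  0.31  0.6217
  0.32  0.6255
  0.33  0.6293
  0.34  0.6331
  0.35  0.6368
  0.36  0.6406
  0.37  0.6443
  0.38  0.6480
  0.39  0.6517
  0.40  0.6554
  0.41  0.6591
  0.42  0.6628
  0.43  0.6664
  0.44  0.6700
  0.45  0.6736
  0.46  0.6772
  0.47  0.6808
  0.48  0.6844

€70.10

σ√T = 0.32·√1.25 = 0.3578
d₁ = [ln(382/379) + (0.065 + ½·0.32²)·1.25] / (σ√T) = (0.0079 + 0.1452) / 0.3578 = 0.4280 ≈ 0.43
d₂ = 0.4280 − 0.3578 = 0.0703 ≈ 0.07
e^(−rT) = e^(−0.065·1.25) = 0.9220
N(d₁) = N(0.43) = 0.6664;  N(d₂) = N(0.07) = 0.5279
C = 382·0.6664 − 379·0.9220·0.5279 = 254.5648 − 184.4683 = 70.0965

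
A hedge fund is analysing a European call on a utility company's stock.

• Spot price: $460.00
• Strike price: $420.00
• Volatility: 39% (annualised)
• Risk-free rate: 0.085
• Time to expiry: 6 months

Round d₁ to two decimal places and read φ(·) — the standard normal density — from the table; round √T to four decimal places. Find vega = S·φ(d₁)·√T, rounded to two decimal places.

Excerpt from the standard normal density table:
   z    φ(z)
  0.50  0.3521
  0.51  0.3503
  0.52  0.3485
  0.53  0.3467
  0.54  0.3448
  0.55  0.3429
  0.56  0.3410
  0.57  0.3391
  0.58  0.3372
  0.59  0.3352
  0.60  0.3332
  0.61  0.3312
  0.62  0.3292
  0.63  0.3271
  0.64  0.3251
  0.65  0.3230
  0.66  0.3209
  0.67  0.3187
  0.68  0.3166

T = 0.5;  σ√T = 0.2758
d₁ = [ln(460/420) + (0.085 + 0.39²/2)·0.5] / 0.2758 = [0.0910 + 0.0805] / 0.2758 = 0.6219 ≈ 0.62
√T = √0.5 = 0.7071
φ(d₁) = φ(0.62) = 0.3292
vega = S·φ(d₁)·√T = 460·0.3292·0.7071 = 107.0776

107.08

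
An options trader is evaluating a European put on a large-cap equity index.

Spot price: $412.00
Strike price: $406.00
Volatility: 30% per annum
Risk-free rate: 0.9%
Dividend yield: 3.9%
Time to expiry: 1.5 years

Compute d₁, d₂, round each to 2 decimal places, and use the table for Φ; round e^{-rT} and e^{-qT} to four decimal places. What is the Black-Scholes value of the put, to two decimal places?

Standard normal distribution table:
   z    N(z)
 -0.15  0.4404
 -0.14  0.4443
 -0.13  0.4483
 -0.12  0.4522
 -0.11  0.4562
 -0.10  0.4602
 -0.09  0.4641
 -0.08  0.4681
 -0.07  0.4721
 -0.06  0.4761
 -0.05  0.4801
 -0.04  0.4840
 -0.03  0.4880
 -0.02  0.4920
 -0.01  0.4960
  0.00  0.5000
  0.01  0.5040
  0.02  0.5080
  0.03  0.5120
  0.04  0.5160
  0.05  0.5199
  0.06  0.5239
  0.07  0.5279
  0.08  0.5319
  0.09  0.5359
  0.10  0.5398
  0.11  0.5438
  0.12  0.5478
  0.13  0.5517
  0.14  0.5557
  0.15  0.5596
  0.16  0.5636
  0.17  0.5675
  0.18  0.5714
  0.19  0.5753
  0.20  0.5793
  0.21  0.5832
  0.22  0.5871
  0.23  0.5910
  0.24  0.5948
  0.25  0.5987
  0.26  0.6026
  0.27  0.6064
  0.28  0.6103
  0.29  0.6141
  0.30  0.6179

σ√T = 0.3·√1.5 = 0.3674
ln(S/K) + (r − q + σ²/2)T = ln(412/406) + (0.009 − 0.039 + 0.3²/2)·1.5 = 0.0147 + 0.0225 = 0.0372
d₁ = 0.0372 / 0.3674 = 0.1012 which rounds to 0.10
d₂ = d₁ − σ√T = 0.1012 − 0.3674 = -0.2663 which rounds to -0.27
exp(−qT) = exp(−0.039·1.5) = 0.9432;  exp(−rT) = exp(−0.009·1.5) = 0.9866
N(−d₂) = N(0.27) = 0.6064;  N(−d₁) = N(-0.10) = 0.4602
P = 406·0.9866·0.6064 − 412·0.9432·0.4602 = 242.8993 − 178.8330 = 64.0664

$64.07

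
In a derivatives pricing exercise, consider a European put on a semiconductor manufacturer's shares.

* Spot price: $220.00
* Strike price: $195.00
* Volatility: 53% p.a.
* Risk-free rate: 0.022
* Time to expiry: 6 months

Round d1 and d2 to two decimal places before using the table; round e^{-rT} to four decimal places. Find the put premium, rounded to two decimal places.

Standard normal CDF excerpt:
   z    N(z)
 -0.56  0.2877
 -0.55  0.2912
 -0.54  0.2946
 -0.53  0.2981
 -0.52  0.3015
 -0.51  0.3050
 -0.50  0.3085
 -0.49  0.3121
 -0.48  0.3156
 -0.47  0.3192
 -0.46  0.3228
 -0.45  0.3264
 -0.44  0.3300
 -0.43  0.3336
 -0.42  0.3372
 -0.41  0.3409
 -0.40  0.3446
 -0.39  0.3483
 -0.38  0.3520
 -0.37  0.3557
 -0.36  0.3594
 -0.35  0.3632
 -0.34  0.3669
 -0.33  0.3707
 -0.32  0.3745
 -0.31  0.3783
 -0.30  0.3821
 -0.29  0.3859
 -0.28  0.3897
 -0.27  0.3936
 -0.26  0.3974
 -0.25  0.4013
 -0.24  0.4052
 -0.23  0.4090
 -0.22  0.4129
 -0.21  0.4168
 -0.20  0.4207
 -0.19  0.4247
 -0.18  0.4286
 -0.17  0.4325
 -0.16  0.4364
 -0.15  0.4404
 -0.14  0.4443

$19.36

σ√T = 0.53 × 0.7071 = 0.3748
d₁ = [ln(220/195) + (0.022 + 0.53²/2)·0.5] / 0.3748 = [0.1206 + 0.0812] / 0.3748 = 0.5386 ⇒ 0.54
d₂ = d₁ − σ√T = 0.5386 − 0.3748 = 0.1638 ⇒ 0.16
e^(−rT) = e^(−0.022·0.5) = 0.9891
P = 195·0.9891·N(-0.16) − 220·N(-0.54) = 195·0.9891·0.4364 − 220·0.2946 = 84.1704 − 64.8120 = 19.3584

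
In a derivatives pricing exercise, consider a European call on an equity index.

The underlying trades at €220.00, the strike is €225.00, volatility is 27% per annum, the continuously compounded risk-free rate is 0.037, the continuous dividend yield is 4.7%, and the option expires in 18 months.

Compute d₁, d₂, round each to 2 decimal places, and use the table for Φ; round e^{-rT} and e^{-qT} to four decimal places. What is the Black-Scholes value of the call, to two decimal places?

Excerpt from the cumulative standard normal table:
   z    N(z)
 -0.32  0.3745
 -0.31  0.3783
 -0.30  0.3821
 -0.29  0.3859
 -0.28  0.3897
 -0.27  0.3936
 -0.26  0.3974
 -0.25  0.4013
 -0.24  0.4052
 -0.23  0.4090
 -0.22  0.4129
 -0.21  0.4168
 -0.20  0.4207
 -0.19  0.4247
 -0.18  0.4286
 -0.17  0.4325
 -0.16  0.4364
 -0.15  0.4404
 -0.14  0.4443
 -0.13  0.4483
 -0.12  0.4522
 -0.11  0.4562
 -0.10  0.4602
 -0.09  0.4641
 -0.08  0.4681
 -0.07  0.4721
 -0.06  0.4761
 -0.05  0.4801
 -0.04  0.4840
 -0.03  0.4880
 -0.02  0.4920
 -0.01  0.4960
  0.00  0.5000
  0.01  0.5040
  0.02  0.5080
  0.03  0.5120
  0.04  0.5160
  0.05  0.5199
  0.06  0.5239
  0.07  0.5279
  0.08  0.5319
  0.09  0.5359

€23.64

T = 1.5;  σ√T = 0.3307
d₁ = [ln(220/225) + (0.037 − 0.047 + 0.27²/2)·1.5] / 0.3307 = [-0.0225 + 0.0397] / 0.3307 = 0.0520 which rounds to 0.05
d₂ = d₁ − σ√T = 0.0520 − 0.3307 = -0.2787 which rounds to -0.28
exp(−qT) = exp(−0.047·1.5) = 0.9319;  exp(−rT) = exp(−0.037·1.5) = 0.9460
N(d₁) = N(0.05) = 0.5199;  N(d₂) = N(-0.28) = 0.3897
C = 220·0.9319·0.5199 − 225·0.9460·0.3897 = 106.5889 − 82.9476 = 23.6412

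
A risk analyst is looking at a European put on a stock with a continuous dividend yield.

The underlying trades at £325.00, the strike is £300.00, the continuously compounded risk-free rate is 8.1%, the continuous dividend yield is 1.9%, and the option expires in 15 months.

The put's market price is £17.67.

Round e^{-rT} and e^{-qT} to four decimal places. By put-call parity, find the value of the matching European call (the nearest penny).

£63.92

exp(−qT) = exp(−0.019·1.25) = 0.9765;  exp(−rT) = exp(−0.081·1.25) = 0.9037
Put-call parity: C − P = S·e^(−qT) − K·e^(−rT) = 325·0.9765 − 300·0.9037 = 317.3625 − 271.1100 = 46.2525
C = P + (C − P) = 17.67 + (46.2525) = 63.9225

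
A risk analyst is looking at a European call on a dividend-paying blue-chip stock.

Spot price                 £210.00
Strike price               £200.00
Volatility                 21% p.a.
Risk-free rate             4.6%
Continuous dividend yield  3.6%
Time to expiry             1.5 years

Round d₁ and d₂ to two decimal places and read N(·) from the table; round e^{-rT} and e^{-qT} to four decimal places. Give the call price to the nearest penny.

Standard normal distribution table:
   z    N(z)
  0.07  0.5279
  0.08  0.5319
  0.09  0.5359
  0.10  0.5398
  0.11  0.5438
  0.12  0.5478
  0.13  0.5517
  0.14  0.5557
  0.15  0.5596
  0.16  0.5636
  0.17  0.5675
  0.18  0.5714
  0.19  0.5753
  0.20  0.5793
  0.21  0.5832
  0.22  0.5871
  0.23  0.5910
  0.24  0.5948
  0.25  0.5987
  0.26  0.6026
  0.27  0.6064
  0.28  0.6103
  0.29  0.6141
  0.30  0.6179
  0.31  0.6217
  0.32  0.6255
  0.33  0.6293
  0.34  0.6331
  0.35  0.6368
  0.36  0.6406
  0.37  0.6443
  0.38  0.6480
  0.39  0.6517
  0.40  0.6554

σ√T = 0.21 × 1.2247 = 0.2572
ln(S/K) + (r − q + σ²/2)T = ln(210/200) + (0.046 − 0.036 + 0.21²/2)·1.5 = 0.0488 + 0.0481 = 0.0969
d₁ = 0.0969 / 0.2572 = 0.3766 ⇒ 0.38
d₂ = d₁ − σ√T = 0.3766 − 0.2572 = 0.1194 ⇒ 0.12
exp(−qT) = exp(−0.036·1.5) = 0.9474;  exp(−rT) = exp(−0.046·1.5) = 0.9333
N(d₁) = N(0.38) = 0.6480;  N(d₂) = N(0.12) = 0.5478
C = 210·0.9474·0.6480 − 200·0.9333·0.5478 = 128.9222 − 102.2523 = 26.6698

£26.67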